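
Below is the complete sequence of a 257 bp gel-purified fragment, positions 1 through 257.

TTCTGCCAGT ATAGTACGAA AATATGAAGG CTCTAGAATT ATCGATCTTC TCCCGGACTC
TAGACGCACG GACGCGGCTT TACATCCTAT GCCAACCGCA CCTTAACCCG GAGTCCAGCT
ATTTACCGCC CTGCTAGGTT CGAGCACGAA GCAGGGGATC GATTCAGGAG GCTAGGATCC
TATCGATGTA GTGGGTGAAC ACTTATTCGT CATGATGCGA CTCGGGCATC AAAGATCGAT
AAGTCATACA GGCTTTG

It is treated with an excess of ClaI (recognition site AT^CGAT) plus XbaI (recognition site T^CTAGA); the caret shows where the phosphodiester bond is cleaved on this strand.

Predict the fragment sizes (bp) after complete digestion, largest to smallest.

100, 53, 32, 24, 21, 17, 10 bp

ClaI sites (ATCGAT) start at positions 41, 158, 182, 235.
ClaI cuts after base 2 of each site, so after positions 42, 159, 183, 236.
XbaI sites (TCTAGA) start at positions 32, 59.
XbaI cuts after the first base of each site, so after positions 32, 59.
Combined cut positions: 32, 42, 59, 159, 183, 236.
Linear molecule, 6 cuts → 7 fragments:
  1–32 → 32 bp
  33–42 → 10 bp
  43–59 → 17 bp
  60–159 → 100 bp
  160–183 → 24 bp
  184–236 → 53 bp
  237–257 → 21 bp
Sorted largest to smallest: 100, 53, 32, 24, 21, 17, 10 bp.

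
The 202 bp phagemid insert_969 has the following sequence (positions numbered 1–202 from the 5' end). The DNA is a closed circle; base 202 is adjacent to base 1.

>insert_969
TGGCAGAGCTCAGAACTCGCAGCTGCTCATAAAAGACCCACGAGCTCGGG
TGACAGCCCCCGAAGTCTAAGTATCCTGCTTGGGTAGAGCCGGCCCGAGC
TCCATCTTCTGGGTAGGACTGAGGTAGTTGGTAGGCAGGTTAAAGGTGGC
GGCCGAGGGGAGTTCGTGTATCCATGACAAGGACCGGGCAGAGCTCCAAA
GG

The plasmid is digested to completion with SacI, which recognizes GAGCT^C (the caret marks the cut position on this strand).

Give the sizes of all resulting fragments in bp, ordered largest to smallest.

94, 55, 36, 17 bp

SacI sites (GAGCTC) start at positions 6, 42, 97, 191.
SacI cuts after base 5 of each site (before the last base), so after positions 10, 46, 101, 195.
Circular molecule, 4 cuts → 4 fragments:
  11–46 → 36 bp
  47–101 → 55 bp
  102–195 → 94 bp
  196–202 then 1–10 → 7 + 10 = 17 bp
Sorted largest to smallest: 94, 55, 36, 17 bp.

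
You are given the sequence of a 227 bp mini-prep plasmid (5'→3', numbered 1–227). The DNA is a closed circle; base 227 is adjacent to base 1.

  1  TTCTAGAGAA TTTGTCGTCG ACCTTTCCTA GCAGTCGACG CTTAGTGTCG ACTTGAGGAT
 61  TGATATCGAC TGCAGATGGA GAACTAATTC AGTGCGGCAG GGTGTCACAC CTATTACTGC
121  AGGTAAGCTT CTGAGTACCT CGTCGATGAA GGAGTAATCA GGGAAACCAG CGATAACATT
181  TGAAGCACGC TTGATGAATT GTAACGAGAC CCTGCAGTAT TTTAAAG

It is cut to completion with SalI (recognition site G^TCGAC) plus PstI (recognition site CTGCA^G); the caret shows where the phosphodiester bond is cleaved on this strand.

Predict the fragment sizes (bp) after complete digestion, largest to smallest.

95, 47, 28, 27, 17, 13 bp

SalI sites (GTCGAC) start at positions 17, 34, 47.
SalI cuts after the first base of each site, so after positions 17, 34, 47.
PstI sites (CTGCAG) start at positions 70, 117, 212.
PstI cuts after base 5 of each site (before the last base), so after positions 74, 121, 216.
Combined cut positions: 17, 34, 47, 74, 121, 216.
Circular molecule, 6 cuts → 6 fragments:
  18–34 → 17 bp
  35–47 → 13 bp
  48–74 → 27 bp
  75–121 → 47 bp
  122–216 → 95 bp
  217–227 then 1–17 → 11 + 17 = 28 bp
Sorted largest to smallest: 95, 47, 28, 27, 17, 13 bp.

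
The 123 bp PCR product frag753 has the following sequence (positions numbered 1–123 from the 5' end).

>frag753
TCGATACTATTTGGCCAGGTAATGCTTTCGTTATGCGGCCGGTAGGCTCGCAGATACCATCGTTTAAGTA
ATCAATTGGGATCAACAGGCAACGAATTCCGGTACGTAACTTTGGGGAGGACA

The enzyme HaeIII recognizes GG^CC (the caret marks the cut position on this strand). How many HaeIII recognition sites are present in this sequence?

2

GGCC occurs starting at positions 13, 37.
HaeIII cuts at 2 sites.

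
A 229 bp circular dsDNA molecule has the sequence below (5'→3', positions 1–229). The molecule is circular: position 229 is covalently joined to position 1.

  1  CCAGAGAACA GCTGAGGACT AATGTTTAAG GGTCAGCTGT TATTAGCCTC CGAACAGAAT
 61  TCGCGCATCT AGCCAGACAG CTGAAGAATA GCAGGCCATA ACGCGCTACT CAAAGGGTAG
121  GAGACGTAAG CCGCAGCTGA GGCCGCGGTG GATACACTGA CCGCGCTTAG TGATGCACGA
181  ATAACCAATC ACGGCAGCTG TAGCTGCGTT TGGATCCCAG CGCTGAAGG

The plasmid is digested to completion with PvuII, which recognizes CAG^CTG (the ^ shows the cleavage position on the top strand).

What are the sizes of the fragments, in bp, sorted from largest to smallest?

PvuII sites (CAGCTG) start at positions 9, 34, 78, 134, 195.
PvuII cuts after base 3 of each site, so after positions 11, 36, 80, 136, 197.
Circular molecule, 5 cuts → 5 fragments:
  12–36 → 25 bp
  37–80 → 44 bp
  81–136 → 56 bp
  137–197 → 61 bp
  198–229 then 1–11 → 32 + 11 = 43 bp
Sorted largest to smallest: 61, 56, 44, 43, 25 bp.

61, 56, 44, 43, 25 bp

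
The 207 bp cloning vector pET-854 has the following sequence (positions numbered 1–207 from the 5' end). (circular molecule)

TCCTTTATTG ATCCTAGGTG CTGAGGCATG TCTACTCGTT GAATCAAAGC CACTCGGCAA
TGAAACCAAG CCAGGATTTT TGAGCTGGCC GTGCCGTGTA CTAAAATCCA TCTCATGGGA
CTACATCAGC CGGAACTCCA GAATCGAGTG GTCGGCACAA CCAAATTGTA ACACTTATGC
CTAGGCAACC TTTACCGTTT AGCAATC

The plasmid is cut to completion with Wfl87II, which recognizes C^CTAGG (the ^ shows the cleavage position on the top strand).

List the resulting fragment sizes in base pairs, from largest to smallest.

Wfl87II sites (CCTAGG) start at positions 13, 180.
Wfl87II cuts after the first base of each site, so after positions 13, 180.
Circular molecule, 2 cuts → 2 fragments:
  14–180 → 167 bp
  181–207 then 1–13 → 27 + 13 = 40 bp
Sorted largest to smallest: 167, 40 bp.

167, 40 bp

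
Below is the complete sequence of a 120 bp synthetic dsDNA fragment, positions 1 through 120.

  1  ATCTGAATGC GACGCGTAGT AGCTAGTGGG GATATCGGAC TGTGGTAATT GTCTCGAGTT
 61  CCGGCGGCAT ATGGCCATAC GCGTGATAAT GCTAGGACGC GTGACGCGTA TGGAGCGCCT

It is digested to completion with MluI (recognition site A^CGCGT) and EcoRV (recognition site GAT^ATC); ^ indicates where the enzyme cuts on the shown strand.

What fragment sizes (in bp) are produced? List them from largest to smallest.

MluI sites (ACGCGT) start at positions 12, 79, 97, 104.
MluI cuts after the first base of each site, so after positions 12, 79, 97, 104.
The EcoRV site (GATATC) starts at position 31.
EcoRV cuts after base 3 of each site, so after position 33.
Combined cut positions: 12, 33, 79, 97, 104.
Linear molecule, 5 cuts → 6 fragments:
  1–12 → 12 bp
  13–33 → 21 bp
  34–79 → 46 bp
  80–97 → 18 bp
  98–104 → 7 bp
  105–120 → 16 bp
Sorted largest to smallest: 46, 21, 18, 16, 12, 7 bp.

46, 21, 18, 16, 12, 7 bp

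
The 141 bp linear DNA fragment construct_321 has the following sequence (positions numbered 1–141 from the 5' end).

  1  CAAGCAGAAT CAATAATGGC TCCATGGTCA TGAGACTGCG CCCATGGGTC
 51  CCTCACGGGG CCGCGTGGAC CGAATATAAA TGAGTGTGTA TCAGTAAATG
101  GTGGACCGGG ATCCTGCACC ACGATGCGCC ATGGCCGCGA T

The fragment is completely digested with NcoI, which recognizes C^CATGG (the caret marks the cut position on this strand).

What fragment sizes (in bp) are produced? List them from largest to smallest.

87, 22, 20, 12 bp

NcoI sites (CCATGG) start at positions 22, 42, 129.
NcoI cuts after the first base of each site, so after positions 22, 42, 129.
Linear molecule, 3 cuts → 4 fragments:
  1–22 → 22 bp
  23–42 → 20 bp
  43–129 → 87 bp
  130–141 → 12 bp
Sorted largest to smallest: 87, 22, 20, 12 bp.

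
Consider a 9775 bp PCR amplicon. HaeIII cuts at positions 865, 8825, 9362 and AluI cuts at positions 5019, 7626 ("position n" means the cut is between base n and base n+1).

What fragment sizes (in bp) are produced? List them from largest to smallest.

4154, 2607, 1199, 865, 537, 413 bp

Combined cut positions (sorted): 865, 5019, 7626, 8825, 9362.
Linear molecule, 5 cuts → 6 fragments:
  865 − 0 = 865 bp
  5019 − 865 = 4154 bp
  7626 − 5019 = 2607 bp
  8825 − 7626 = 1199 bp
  9362 − 8825 = 537 bp
  9775 − 9362 = 413 bp
Sorted largest to smallest: 4154, 2607, 1199, 865, 537, 413 bp.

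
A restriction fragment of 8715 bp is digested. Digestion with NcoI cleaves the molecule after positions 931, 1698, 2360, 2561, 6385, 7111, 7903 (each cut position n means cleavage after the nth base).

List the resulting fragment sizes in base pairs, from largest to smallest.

3824, 931, 812, 792, 767, 726, 662, 201 bp

Linear molecule, 7 cuts → 8 fragments:
  931 − 0 = 931 bp
  1698 − 931 = 767 bp
  2360 − 1698 = 662 bp
  2561 − 2360 = 201 bp
  6385 − 2561 = 3824 bp
  7111 − 6385 = 726 bp
  7903 − 7111 = 792 bp
  8715 − 7903 = 812 bp
Sorted largest to smallest: 3824, 931, 812, 792, 767, 726, 662, 201 bp.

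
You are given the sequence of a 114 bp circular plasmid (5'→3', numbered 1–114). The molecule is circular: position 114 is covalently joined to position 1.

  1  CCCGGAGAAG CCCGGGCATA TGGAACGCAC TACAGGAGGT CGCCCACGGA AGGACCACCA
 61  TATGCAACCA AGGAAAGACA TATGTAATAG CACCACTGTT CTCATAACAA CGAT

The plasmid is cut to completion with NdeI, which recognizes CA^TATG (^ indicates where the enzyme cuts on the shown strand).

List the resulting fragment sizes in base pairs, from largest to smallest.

NdeI sites (CATATG) start at positions 17, 59, 79.
NdeI cuts after base 2 of each site, so after positions 18, 60, 80.
Circular molecule, 3 cuts → 3 fragments:
  19–60 → 42 bp
  61–80 → 20 bp
  81–114 then 1–18 → 34 + 18 = 52 bp
Sorted largest to smallest: 52, 42, 20 bp.

52, 42, 20 bp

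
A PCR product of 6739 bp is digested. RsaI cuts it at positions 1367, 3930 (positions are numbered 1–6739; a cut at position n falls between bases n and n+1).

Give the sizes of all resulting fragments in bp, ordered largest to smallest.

2809, 2563, 1367 bp

Linear molecule, 2 cuts → 3 fragments:
  1367 − 0 = 1367 bp
  3930 − 1367 = 2563 bp
  6739 − 3930 = 2809 bp
Sorted largest to smallest: 2809, 2563, 1367 bp.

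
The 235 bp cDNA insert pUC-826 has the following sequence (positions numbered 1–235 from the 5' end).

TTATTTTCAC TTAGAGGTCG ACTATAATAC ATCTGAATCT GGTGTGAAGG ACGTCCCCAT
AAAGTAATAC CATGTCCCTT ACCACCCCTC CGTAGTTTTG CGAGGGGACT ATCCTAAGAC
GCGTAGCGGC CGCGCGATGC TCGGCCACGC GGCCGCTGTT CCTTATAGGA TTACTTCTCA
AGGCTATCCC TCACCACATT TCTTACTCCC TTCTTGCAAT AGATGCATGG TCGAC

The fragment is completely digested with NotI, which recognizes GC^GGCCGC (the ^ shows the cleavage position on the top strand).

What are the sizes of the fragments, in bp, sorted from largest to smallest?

127, 85, 23 bp

NotI sites (GCGGCCGC) start at positions 126, 149.
NotI cuts after base 2 of each site, so after positions 127, 150.
Linear molecule, 2 cuts → 3 fragments:
  1–127 → 127 bp
  128–150 → 23 bp
  151–235 → 85 bp
Sorted largest to smallest: 127, 85, 23 bp.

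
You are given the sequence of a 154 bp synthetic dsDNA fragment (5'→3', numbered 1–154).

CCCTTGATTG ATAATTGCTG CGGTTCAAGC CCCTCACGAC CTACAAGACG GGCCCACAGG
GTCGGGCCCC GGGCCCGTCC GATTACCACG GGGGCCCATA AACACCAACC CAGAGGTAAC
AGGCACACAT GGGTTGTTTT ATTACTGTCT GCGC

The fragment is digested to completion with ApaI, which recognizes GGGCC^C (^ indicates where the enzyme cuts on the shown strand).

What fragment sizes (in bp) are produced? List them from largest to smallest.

58, 54, 21, 14, 7 bp

ApaI sites (GGGCCC) start at positions 50, 64, 71, 92.
ApaI cuts after base 5 of each site (before the last base), so after positions 54, 68, 75, 96.
Linear molecule, 4 cuts → 5 fragments:
  1–54 → 54 bp
  55–68 → 14 bp
  69–75 → 7 bp
  76–96 → 21 bp
  97–154 → 58 bp
Sorted largest to smallest: 58, 54, 21, 14, 7 bp.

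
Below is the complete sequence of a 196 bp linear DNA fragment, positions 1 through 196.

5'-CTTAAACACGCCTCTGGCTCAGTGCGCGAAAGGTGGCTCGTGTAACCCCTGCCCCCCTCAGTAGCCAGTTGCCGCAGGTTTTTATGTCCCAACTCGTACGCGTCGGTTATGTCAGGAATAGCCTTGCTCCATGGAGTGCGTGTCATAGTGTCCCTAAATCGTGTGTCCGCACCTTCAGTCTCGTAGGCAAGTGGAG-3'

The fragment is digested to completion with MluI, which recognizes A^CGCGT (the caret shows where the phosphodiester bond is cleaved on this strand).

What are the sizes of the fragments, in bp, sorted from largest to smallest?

98, 98 bp

The MluI site (ACGCGT) starts at position 98.
MluI cuts after the first base of each site, so after position 98.
Linear molecule, 1 cut → 2 fragments:
  1–98 → 98 bp
  99–196 → 98 bp
Sorted largest to smallest: 98, 98 bp.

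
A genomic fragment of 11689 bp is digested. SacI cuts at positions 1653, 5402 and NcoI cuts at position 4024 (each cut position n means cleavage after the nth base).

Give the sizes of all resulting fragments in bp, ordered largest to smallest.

Combined cut positions (sorted): 1653, 4024, 5402.
Linear molecule, 3 cuts → 4 fragments:
  1653 − 0 = 1653 bp
  4024 − 1653 = 2371 bp
  5402 − 4024 = 1378 bp
  11689 − 5402 = 6287 bp
Sorted largest to smallest: 6287, 2371, 1653, 1378 bp.

6287, 2371, 1653, 1378 bp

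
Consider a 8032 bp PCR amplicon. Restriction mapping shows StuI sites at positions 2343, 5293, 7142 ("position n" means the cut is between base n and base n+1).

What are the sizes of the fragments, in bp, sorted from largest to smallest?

Linear molecule, 3 cuts → 4 fragments:
  2343 − 0 = 2343 bp
  5293 − 2343 = 2950 bp
  7142 − 5293 = 1849 bp
  8032 − 7142 = 890 bp
Sorted largest to smallest: 2950, 2343, 1849, 890 bp.

2950, 2343, 1849, 890 bp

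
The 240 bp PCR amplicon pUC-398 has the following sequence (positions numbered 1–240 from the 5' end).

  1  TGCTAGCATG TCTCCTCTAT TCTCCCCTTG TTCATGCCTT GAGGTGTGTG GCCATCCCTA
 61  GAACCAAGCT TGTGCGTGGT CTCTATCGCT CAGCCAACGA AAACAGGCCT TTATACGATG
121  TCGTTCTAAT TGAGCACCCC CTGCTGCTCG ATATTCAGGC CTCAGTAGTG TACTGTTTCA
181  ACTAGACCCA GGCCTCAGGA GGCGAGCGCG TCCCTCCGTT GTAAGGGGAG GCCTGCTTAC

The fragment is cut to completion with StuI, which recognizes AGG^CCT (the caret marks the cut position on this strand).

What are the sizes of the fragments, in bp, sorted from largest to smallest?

107, 52, 39, 33, 9 bp

StuI sites (AGGCCT) start at positions 105, 157, 190, 229.
StuI cuts after base 3 of each site, so after positions 107, 159, 192, 231.
Linear molecule, 4 cuts → 5 fragments:
  1–107 → 107 bp
  108–159 → 52 bp
  160–192 → 33 bp
  193–231 → 39 bp
  232–240 → 9 bp
Sorted largest to smallest: 107, 52, 39, 33, 9 bp.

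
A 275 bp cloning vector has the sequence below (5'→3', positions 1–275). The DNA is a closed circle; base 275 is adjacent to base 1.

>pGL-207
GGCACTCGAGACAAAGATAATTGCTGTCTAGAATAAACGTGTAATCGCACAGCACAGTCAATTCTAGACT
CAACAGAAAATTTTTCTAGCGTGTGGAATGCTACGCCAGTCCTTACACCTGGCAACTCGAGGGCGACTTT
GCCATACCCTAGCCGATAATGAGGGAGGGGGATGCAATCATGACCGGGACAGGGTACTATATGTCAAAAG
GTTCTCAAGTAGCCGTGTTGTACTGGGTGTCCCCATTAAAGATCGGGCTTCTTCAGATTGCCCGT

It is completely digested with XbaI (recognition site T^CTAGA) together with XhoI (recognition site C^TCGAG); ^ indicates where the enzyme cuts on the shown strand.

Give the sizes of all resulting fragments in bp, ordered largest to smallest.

XbaI sites (TCTAGA) start at positions 27, 63.
XbaI cuts after the first base of each site, so after positions 27, 63.
XhoI sites (CTCGAG) start at positions 5, 126.
XhoI cuts after the first base of each site, so after positions 5, 126.
Combined cut positions: 5, 27, 63, 126.
Circular molecule, 4 cuts → 4 fragments:
  6–27 → 22 bp
  28–63 → 36 bp
  64–126 → 63 bp
  127–275 then 1–5 → 149 + 5 = 154 bp
Sorted largest to smallest: 154, 63, 36, 22 bp.

154, 63, 36, 22 bp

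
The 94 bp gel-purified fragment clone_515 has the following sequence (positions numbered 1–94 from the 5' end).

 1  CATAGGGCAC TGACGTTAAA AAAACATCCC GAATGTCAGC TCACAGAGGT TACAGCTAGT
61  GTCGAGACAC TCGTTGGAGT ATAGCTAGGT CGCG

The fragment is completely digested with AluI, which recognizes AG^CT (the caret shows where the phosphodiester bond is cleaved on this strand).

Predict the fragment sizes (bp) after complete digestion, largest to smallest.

AluI sites (AGCT) start at positions 38, 54, 83.
AluI cuts after base 2 of each site, so after positions 39, 55, 84.
Linear molecule, 3 cuts → 4 fragments:
  1–39 → 39 bp
  40–55 → 16 bp
  56–84 → 29 bp
  85–94 → 10 bp
Sorted largest to smallest: 39, 29, 16, 10 bp.

39, 29, 16, 10 bp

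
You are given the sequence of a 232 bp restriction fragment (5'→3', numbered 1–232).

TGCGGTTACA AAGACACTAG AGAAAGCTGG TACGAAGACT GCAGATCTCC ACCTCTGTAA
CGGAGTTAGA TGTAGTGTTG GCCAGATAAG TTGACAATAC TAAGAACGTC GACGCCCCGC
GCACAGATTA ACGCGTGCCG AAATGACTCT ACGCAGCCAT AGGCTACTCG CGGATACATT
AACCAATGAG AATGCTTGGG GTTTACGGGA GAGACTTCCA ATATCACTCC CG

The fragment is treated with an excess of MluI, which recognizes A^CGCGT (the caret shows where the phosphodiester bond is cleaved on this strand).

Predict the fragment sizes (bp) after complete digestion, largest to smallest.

131, 101 bp

The MluI site (ACGCGT) starts at position 131.
MluI cuts after the first base of each site, so after position 131.
Linear molecule, 1 cut → 2 fragments:
  1–131 → 131 bp
  132–232 → 101 bp
Sorted largest to smallest: 131, 101 bp.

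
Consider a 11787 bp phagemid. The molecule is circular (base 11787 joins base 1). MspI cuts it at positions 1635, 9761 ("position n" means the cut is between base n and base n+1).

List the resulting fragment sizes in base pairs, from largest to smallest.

Circular molecule, 2 cuts → 2 fragments:
  9761 − 1635 = 8126 bp
  wrap: 11787 − 9761 + 1635 = 3661 bp
Sorted largest to smallest: 8126, 3661 bp.

8126, 3661 bp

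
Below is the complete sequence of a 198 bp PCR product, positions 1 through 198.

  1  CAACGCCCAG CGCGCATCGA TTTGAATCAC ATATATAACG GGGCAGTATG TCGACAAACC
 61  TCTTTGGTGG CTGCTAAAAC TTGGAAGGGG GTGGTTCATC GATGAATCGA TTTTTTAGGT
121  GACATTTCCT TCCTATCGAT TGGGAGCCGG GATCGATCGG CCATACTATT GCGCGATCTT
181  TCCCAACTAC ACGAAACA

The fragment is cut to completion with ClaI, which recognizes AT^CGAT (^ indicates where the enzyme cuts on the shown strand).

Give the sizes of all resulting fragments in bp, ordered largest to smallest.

ClaI sites (ATCGAT) start at positions 16, 98, 106, 135, 152.
ClaI cuts after base 2 of each site, so after positions 17, 99, 107, 136, 153.
Linear molecule, 5 cuts → 6 fragments:
  1–17 → 17 bp
  18–99 → 82 bp
  100–107 → 8 bp
  108–136 → 29 bp
  137–153 → 17 bp
  154–198 → 45 bp
Sorted largest to smallest: 82, 45, 29, 17, 17, 8 bp.

82, 45, 29, 17, 17, 8 bp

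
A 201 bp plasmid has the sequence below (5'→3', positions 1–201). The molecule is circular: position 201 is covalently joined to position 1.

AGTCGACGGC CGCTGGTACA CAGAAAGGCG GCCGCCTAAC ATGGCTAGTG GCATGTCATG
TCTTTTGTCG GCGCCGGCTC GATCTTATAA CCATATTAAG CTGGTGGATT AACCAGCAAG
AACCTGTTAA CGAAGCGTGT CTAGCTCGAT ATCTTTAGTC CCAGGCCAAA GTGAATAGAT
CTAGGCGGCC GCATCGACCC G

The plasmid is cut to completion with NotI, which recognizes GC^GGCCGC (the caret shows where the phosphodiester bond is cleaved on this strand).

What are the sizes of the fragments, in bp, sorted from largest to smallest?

NotI sites (GCGGCCGC) start at positions 28, 185.
NotI cuts after base 2 of each site, so after positions 29, 186.
Circular molecule, 2 cuts → 2 fragments:
  30–186 → 157 bp
  187–201 then 1–29 → 15 + 29 = 44 bp
Sorted largest to smallest: 157, 44 bp.

157, 44 bp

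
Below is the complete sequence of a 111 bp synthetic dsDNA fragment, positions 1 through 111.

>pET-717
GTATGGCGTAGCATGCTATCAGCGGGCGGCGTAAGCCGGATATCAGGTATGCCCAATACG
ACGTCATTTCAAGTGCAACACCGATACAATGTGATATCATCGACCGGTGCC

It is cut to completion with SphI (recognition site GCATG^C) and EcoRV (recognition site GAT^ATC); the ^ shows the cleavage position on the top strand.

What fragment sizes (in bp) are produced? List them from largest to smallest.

54, 26, 16, 15 bp

The SphI site (GCATGC) starts at position 11.
SphI cuts after base 5 of each site (before the last base), so after position 15.
EcoRV sites (GATATC) start at positions 39, 93.
EcoRV cuts after base 3 of each site, so after positions 41, 95.
Combined cut positions: 15, 41, 95.
Linear molecule, 3 cuts → 4 fragments:
  1–15 → 15 bp
  16–41 → 26 bp
  42–95 → 54 bp
  96–111 → 16 bp
Sorted largest to smallest: 54, 26, 16, 15 bp.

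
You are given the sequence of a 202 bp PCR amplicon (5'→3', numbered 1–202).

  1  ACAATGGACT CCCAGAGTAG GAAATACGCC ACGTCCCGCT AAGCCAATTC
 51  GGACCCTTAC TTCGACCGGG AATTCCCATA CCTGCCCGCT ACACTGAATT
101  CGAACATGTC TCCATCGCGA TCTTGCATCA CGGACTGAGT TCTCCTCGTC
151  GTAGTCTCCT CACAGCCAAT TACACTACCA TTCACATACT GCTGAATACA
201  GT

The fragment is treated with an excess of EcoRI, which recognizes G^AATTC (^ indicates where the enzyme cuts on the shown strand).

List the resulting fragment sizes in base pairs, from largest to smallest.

106, 70, 26 bp

EcoRI sites (GAATTC) start at positions 70, 96.
EcoRI cuts after the first base of each site, so after positions 70, 96.
Linear molecule, 2 cuts → 3 fragments:
  1–70 → 70 bp
  71–96 → 26 bp
  97–202 → 106 bp
Sorted largest to smallest: 106, 70, 26 bp.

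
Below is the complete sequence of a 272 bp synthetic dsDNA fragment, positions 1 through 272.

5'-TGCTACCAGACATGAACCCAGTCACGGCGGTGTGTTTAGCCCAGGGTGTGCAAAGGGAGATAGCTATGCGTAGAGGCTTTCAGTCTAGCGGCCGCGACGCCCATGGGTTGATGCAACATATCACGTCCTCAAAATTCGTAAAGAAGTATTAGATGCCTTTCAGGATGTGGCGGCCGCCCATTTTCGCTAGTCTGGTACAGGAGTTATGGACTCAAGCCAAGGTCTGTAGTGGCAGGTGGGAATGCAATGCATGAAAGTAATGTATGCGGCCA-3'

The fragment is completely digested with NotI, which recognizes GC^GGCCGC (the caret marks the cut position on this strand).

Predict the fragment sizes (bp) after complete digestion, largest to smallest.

NotI sites (GCGGCCGC) start at positions 88, 170.
NotI cuts after base 2 of each site, so after positions 89, 171.
Linear molecule, 2 cuts → 3 fragments:
  1–89 → 89 bp
  90–171 → 82 bp
  172–272 → 101 bp
Sorted largest to smallest: 101, 89, 82 bp.

101, 89, 82 bp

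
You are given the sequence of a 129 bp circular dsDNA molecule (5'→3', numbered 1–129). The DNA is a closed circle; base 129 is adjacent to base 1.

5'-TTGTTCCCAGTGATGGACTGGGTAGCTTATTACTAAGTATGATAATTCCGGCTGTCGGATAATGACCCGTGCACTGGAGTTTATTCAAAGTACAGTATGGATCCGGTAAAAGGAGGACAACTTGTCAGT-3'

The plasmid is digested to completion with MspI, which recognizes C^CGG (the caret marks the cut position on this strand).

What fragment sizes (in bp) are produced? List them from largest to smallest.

MspI sites (CCGG) start at positions 48, 103.
MspI cuts after the first base of each site, so after positions 48, 103.
Circular molecule, 2 cuts → 2 fragments:
  49–103 → 55 bp
  104–129 then 1–48 → 26 + 48 = 74 bp
Sorted largest to smallest: 74, 55 bp.

74, 55 bp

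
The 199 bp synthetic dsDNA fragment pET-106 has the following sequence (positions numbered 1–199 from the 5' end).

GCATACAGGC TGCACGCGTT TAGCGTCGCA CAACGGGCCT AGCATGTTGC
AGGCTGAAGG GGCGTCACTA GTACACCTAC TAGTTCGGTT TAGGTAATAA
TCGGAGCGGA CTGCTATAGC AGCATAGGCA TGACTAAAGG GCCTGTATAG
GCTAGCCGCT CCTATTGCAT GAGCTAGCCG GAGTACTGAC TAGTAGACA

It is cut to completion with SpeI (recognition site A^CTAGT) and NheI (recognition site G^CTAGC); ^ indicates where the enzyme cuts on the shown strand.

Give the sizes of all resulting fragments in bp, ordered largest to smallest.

72, 67, 22, 16, 12, 10 bp

SpeI sites (ACTAGT) start at positions 67, 79, 189.
SpeI cuts after the first base of each site, so after positions 67, 79, 189.
NheI sites (GCTAGC) start at positions 151, 173.
NheI cuts after the first base of each site, so after positions 151, 173.
Combined cut positions: 67, 79, 151, 173, 189.
Linear molecule, 5 cuts → 6 fragments:
  1–67 → 67 bp
  68–79 → 12 bp
  80–151 → 72 bp
  152–173 → 22 bp
  174–189 → 16 bp
  190–199 → 10 bp
Sorted largest to smallest: 72, 67, 22, 16, 12, 10 bp.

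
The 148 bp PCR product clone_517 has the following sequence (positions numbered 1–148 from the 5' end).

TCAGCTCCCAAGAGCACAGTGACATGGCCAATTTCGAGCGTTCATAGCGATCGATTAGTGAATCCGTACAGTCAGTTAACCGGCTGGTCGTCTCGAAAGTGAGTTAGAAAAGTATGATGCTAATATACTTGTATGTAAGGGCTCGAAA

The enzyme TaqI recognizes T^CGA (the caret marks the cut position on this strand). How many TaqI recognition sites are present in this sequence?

4

TCGA occurs starting at positions 34, 51, 93, 143.
TaqI cuts at 4 sites.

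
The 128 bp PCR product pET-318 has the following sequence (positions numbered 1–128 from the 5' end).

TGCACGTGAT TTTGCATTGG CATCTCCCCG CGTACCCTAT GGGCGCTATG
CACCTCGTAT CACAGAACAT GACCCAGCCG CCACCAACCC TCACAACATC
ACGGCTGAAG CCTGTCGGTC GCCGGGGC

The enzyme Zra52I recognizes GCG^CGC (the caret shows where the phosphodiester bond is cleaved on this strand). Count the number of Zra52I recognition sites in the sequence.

0

No occurrence of GCGCGC is present in the sequence.
Zra52I does not cut: 0 sites.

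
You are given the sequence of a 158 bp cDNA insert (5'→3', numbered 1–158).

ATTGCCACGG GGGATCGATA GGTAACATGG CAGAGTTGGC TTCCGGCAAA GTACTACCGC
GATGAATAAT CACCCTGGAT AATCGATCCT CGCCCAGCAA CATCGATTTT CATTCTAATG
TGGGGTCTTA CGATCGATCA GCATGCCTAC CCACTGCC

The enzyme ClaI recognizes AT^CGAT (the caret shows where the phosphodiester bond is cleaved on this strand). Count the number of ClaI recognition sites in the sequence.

4

ATCGAT occurs starting at positions 14, 82, 102, 133.
ClaI cuts at 4 sites.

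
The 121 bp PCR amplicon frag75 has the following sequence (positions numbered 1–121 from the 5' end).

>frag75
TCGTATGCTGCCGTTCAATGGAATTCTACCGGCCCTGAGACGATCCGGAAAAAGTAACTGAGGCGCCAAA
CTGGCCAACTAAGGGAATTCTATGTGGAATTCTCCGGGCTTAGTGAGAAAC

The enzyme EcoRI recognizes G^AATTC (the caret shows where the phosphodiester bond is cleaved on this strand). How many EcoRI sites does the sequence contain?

GAATTC occurs starting at positions 21, 85, 97.
EcoRI cuts at 3 sites.

3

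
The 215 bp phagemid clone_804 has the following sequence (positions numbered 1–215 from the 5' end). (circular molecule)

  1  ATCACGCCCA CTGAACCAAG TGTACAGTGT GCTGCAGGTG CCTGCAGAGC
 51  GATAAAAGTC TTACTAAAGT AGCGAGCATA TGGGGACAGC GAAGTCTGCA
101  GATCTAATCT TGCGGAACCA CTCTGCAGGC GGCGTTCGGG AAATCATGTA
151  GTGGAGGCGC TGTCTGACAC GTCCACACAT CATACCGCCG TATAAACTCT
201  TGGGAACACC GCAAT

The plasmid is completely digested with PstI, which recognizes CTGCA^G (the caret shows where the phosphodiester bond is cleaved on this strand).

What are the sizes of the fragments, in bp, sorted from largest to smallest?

124, 54, 27, 10 bp

PstI sites (CTGCAG) start at positions 32, 42, 96, 123.
PstI cuts after base 5 of each site (before the last base), so after positions 36, 46, 100, 127.
Circular molecule, 4 cuts → 4 fragments:
  37–46 → 10 bp
  47–100 → 54 bp
  101–127 → 27 bp
  128–215 then 1–36 → 88 + 36 = 124 bp
Sorted largest to smallest: 124, 54, 27, 10 bp.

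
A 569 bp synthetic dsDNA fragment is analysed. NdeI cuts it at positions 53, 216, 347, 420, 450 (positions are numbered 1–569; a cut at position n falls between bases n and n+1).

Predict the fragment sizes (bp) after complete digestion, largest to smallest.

163, 131, 119, 73, 53, 30 bp

Linear molecule, 5 cuts → 6 fragments:
  53 − 0 = 53 bp
  216 − 53 = 163 bp
  347 − 216 = 131 bp
  420 − 347 = 73 bp
  450 − 420 = 30 bp
  569 − 450 = 119 bp
Sorted largest to smallest: 163, 131, 119, 73, 53, 30 bp.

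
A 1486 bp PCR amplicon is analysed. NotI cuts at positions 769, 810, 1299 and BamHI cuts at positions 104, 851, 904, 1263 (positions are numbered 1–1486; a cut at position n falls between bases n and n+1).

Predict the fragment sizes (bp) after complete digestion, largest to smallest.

Combined cut positions (sorted): 104, 769, 810, 851, 904, 1263, 1299.
Linear molecule, 7 cuts → 8 fragments:
  104 − 0 = 104 bp
  769 − 104 = 665 bp
  810 − 769 = 41 bp
  851 − 810 = 41 bp
  904 − 851 = 53 bp
  1263 − 904 = 359 bp
  1299 − 1263 = 36 bp
  1486 − 1299 = 187 bp
Sorted largest to smallest: 665, 359, 187, 104, 53, 41, 41, 36 bp.

665, 359, 187, 104, 53, 41, 41, 36 bp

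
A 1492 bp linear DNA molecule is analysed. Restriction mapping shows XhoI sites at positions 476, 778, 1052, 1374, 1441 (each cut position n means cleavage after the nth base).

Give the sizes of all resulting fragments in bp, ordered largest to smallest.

476, 322, 302, 274, 67, 51 bp

Linear molecule, 5 cuts → 6 fragments:
  476 − 0 = 476 bp
  778 − 476 = 302 bp
  1052 − 778 = 274 bp
  1374 − 1052 = 322 bp
  1441 − 1374 = 67 bp
  1492 − 1441 = 51 bp
Sorted largest to smallest: 476, 322, 302, 274, 67, 51 bp.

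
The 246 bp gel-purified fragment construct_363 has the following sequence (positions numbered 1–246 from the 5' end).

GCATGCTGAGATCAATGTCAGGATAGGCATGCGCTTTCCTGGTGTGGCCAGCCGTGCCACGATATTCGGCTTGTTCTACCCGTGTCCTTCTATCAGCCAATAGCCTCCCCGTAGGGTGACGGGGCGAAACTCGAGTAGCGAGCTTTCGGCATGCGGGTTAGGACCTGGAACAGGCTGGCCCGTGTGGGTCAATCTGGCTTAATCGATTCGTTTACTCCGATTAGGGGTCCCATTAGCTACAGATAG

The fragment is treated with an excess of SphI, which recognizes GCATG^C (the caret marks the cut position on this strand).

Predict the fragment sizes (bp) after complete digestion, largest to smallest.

SphI sites (GCATGC) start at positions 1, 27, 149.
SphI cuts after base 5 of each site (before the last base), so after positions 5, 31, 153.
Linear molecule, 3 cuts → 4 fragments:
  1–5 → 5 bp
  6–31 → 26 bp
  32–153 → 122 bp
  154–246 → 93 bp
Sorted largest to smallest: 122, 93, 26, 5 bp.

122, 93, 26, 5 bp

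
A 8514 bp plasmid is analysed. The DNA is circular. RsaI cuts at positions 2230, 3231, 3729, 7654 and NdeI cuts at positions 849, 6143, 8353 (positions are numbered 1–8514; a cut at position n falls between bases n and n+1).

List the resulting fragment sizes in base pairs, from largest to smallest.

Combined cut positions (sorted): 849, 2230, 3231, 3729, 6143, 7654, 8353.
Circular molecule, 7 cuts → 7 fragments:
  2230 − 849 = 1381 bp
  3231 − 2230 = 1001 bp
  3729 − 3231 = 498 bp
  6143 − 3729 = 2414 bp
  7654 − 6143 = 1511 bp
  8353 − 7654 = 699 bp
  wrap: 8514 − 8353 + 849 = 1010 bp
Sorted largest to smallest: 2414, 1511, 1381, 1010, 1001, 699, 498 bp.

2414, 1511, 1381, 1010, 1001, 699, 498 bp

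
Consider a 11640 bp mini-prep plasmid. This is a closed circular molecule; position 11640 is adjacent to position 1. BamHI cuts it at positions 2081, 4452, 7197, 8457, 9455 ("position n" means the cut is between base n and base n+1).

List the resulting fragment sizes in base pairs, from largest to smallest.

Circular molecule, 5 cuts → 5 fragments:
  4452 − 2081 = 2371 bp
  7197 − 4452 = 2745 bp
  8457 − 7197 = 1260 bp
  9455 − 8457 = 998 bp
  wrap: 11640 − 9455 + 2081 = 4266 bp
Sorted largest to smallest: 4266, 2745, 2371, 1260, 998 bp.

4266, 2745, 2371, 1260, 998 bp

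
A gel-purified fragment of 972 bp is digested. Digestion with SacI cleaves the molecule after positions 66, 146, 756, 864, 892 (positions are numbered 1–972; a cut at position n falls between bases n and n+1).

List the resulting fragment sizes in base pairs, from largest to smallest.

610, 108, 80, 80, 66, 28 bp

Linear molecule, 5 cuts → 6 fragments:
  66 − 0 = 66 bp
  146 − 66 = 80 bp
  756 − 146 = 610 bp
  864 − 756 = 108 bp
  892 − 864 = 28 bp
  972 − 892 = 80 bp
Sorted largest to smallest: 610, 108, 80, 80, 66, 28 bp.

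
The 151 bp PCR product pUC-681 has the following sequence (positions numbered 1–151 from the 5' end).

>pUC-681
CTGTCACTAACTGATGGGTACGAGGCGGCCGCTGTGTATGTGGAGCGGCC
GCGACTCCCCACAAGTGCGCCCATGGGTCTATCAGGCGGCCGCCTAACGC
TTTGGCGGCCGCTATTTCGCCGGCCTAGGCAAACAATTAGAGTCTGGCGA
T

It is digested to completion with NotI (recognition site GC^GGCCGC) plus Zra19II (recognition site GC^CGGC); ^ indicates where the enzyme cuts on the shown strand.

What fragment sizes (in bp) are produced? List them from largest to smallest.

NotI sites (GCGGCCGC) start at positions 25, 45, 86, 105.
NotI cuts after base 2 of each site, so after positions 26, 46, 87, 106.
The Zra19II site (GCCGGC) starts at position 119.
Zra19II cuts after base 2 of each site, so after position 120.
Combined cut positions: 26, 46, 87, 106, 120.
Linear molecule, 5 cuts → 6 fragments:
  1–26 → 26 bp
  27–46 → 20 bp
  47–87 → 41 bp
  88–106 → 19 bp
  107–120 → 14 bp
  121–151 → 31 bp
Sorted largest to smallest: 41, 31, 26, 20, 19, 14 bp.

41, 31, 26, 20, 19, 14 bp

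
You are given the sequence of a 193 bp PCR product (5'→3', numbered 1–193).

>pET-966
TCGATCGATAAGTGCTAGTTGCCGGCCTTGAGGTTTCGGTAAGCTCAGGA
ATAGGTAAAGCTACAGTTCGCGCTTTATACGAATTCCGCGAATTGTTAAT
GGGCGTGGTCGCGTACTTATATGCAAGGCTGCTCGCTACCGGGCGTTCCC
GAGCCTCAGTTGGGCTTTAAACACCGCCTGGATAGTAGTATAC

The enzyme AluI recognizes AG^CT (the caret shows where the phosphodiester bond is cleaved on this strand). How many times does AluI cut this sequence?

AGCT occurs starting at positions 42, 59.
AluI cuts at 2 sites.

2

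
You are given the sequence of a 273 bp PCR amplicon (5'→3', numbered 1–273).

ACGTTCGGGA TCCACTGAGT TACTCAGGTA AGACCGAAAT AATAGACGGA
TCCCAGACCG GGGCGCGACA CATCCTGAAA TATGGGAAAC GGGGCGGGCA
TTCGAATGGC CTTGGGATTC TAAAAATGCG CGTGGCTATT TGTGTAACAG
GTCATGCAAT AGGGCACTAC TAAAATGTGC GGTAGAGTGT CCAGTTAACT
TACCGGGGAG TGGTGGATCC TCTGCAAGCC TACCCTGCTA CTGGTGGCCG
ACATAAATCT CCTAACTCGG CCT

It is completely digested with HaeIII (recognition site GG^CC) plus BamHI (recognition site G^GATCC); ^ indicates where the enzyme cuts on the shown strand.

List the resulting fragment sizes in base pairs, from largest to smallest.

106, 61, 40, 32, 23, 8, 3 bp

HaeIII sites (GGCC) start at positions 108, 246, 269.
HaeIII cuts after base 2 of each site, so after positions 109, 247, 270.
BamHI sites (GGATCC) start at positions 8, 48, 215.
BamHI cuts after the first base of each site, so after positions 8, 48, 215.
Combined cut positions: 8, 48, 109, 215, 247, 270.
Linear molecule, 6 cuts → 7 fragments:
  1–8 → 8 bp
  9–48 → 40 bp
  49–109 → 61 bp
  110–215 → 106 bp
  216–247 → 32 bp
  248–270 → 23 bp
  271–273 → 3 bp
Sorted largest to smallest: 106, 61, 40, 32, 23, 8, 3 bp.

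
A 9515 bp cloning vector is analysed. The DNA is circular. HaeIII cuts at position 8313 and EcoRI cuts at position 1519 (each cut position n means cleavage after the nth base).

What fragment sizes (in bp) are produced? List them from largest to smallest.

Combined cut positions (sorted): 1519, 8313.
Circular molecule, 2 cuts → 2 fragments:
  8313 − 1519 = 6794 bp
  wrap: 9515 − 8313 + 1519 = 2721 bp
Sorted largest to smallest: 6794, 2721 bp.

6794, 2721 bp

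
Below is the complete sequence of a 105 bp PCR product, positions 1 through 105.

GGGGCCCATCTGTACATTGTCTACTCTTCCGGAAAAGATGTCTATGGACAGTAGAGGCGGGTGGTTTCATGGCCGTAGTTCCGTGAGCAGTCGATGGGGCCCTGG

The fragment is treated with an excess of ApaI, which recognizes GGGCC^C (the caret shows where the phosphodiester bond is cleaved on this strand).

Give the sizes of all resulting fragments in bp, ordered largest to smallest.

95, 6, 4 bp

ApaI sites (GGGCCC) start at positions 2, 97.
ApaI cuts after base 5 of each site (before the last base), so after positions 6, 101.
Linear molecule, 2 cuts → 3 fragments:
  1–6 → 6 bp
  7–101 → 95 bp
  102–105 → 4 bp
Sorted largest to smallest: 95, 6, 4 bp.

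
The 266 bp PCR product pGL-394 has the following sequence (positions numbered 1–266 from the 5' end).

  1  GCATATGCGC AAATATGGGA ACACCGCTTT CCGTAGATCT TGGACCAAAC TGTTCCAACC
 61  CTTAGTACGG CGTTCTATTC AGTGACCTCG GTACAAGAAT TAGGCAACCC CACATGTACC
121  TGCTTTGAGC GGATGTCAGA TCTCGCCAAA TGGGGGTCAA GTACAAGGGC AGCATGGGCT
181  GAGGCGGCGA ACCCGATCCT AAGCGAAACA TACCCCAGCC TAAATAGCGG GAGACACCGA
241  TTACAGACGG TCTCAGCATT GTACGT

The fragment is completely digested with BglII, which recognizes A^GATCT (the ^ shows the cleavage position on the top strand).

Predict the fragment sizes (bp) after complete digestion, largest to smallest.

128, 103, 35 bp

BglII sites (AGATCT) start at positions 35, 138.
BglII cuts after the first base of each site, so after positions 35, 138.
Linear molecule, 2 cuts → 3 fragments:
  1–35 → 35 bp
  36–138 → 103 bp
  139–266 → 128 bp
Sorted largest to smallest: 128, 103, 35 bp.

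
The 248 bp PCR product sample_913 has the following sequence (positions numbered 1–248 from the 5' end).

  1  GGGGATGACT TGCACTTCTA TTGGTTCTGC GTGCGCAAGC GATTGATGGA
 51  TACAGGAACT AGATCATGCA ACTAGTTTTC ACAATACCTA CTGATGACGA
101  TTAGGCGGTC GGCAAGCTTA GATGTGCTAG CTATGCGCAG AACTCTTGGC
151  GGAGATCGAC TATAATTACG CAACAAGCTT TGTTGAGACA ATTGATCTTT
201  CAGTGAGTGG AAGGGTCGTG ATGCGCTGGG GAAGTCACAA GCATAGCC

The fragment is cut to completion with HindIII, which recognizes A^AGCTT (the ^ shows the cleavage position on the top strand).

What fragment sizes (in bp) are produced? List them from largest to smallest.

114, 73, 61 bp

HindIII sites (AAGCTT) start at positions 114, 175.
HindIII cuts after the first base of each site, so after positions 114, 175.
Linear molecule, 2 cuts → 3 fragments:
  1–114 → 114 bp
  115–175 → 61 bp
  176–248 → 73 bp
Sorted largest to smallest: 114, 73, 61 bp.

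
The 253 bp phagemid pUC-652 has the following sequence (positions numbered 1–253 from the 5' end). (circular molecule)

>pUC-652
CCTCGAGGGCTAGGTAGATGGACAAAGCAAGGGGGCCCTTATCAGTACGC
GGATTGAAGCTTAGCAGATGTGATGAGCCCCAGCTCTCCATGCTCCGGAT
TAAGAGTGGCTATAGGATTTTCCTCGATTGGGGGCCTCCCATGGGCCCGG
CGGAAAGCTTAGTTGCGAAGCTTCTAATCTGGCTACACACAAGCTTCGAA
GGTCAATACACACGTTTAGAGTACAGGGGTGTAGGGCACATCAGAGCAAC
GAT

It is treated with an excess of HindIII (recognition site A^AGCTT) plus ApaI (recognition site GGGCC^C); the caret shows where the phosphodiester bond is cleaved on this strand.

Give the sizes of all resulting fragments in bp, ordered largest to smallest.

99, 90, 23, 20, 13, 8 bp

HindIII sites (AAGCTT) start at positions 57, 155, 168, 191.
HindIII cuts after the first base of each site, so after positions 57, 155, 168, 191.
ApaI sites (GGGCCC) start at positions 33, 143.
ApaI cuts after base 5 of each site (before the last base), so after positions 37, 147.
Combined cut positions: 37, 57, 147, 155, 168, 191.
Circular molecule, 6 cuts → 6 fragments:
  38–57 → 20 bp
  58–147 → 90 bp
  148–155 → 8 bp
  156–168 → 13 bp
  169–191 → 23 bp
  192–253 then 1–37 → 62 + 37 = 99 bp
Sorted largest to smallest: 99, 90, 23, 20, 13, 8 bp.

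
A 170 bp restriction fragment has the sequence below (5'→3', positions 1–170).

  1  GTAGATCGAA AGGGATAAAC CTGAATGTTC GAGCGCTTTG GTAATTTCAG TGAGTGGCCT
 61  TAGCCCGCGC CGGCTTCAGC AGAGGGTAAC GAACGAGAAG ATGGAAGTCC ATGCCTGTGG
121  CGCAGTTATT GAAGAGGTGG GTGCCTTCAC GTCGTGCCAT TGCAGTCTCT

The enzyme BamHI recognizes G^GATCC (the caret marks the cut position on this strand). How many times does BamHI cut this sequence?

0

No occurrence of GGATCC is present in the sequence.
BamHI does not cut: 0 sites.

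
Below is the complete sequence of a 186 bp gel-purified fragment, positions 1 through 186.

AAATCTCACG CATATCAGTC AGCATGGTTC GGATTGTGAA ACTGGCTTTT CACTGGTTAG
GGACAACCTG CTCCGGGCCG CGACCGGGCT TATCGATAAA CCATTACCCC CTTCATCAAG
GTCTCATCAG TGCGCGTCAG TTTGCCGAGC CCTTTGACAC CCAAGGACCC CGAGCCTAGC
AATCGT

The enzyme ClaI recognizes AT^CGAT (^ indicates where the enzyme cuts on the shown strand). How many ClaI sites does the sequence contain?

ATCGAT occurs starting at position 92.
ClaI cuts at 1 site.

1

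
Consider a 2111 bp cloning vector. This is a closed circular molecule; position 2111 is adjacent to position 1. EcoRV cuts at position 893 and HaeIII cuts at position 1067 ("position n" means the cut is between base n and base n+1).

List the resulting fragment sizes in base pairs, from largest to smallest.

1937, 174 bp

Combined cut positions (sorted): 893, 1067.
Circular molecule, 2 cuts → 2 fragments:
  1067 − 893 = 174 bp
  wrap: 2111 − 1067 + 893 = 1937 bp
Sorted largest to smallest: 1937, 174 bp.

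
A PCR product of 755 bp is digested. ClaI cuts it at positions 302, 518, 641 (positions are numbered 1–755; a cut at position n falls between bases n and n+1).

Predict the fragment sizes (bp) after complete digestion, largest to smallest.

Linear molecule, 3 cuts → 4 fragments:
  302 − 0 = 302 bp
  518 − 302 = 216 bp
  641 − 518 = 123 bp
  755 − 641 = 114 bp
Sorted largest to smallest: 302, 216, 123, 114 bp.

302, 216, 123, 114 bp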